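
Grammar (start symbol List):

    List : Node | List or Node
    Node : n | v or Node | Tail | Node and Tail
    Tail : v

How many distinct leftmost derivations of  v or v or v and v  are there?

Parse trees for v or v or v and v:
  [List [Node v or [Node v or [Node [Node [Tail v]] and [Tail v]]]]]
  [List [Node v or [Node [Node v or [Node [Tail v]]] and [Tail v]]]]
  [List [Node [Node v or [Node v or [Node [Tail v]]]] and [Tail v]]]
  [List [List [Node [Tail v]]] or [Node v or [Node [Node [Tail v]] and [Tail v]]]]
  [List [List [Node [Tail v]]] or [Node [Node v or [Node [Tail v]]] and [Tail v]]]
  [List [List [Node v or [Node [Tail v]]]] or [Node [Node [Tail v]] and [Tail v]]]
  [List [List [List [Node [Tail v]]] or [Node [Tail v]]] or [Node [Node [Tail v]] and [Tail v]]]

7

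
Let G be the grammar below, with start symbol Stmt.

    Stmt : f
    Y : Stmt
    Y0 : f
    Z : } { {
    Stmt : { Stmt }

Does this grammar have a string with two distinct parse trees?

Only Stmt is reachable from Stmt; ignoring the rest: Each string is a nest of matched brackets around a single atom. An opening bracket forces the recursive rule; an atom forces the base rule.

Unambiguous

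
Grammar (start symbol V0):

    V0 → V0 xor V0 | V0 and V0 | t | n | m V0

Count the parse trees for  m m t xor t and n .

9

Parse trees for m m t xor t and n (showing first 6 of 9):
  [V0 [V0 m [V0 m [V0 t]]] xor [V0 [V0 t] and [V0 n]]]
  [V0 [V0 [V0 m [V0 m [V0 t]]] xor [V0 t]] and [V0 n]]
  [V0 [V0 m [V0 [V0 m [V0 t]] xor [V0 t]]] and [V0 n]]
  [V0 [V0 m [V0 m [V0 [V0 t] xor [V0 t]]]] and [V0 n]]
  [V0 m [V0 [V0 m [V0 t]] xor [V0 [V0 t] and [V0 n]]]]
  [V0 m [V0 [V0 [V0 m [V0 t]] xor [V0 t]] and [V0 n]]]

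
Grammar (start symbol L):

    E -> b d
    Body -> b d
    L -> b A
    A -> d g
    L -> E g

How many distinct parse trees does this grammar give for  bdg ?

2

Parse trees for bdg:
  [L b [A d g]]
  [L [E b d] g]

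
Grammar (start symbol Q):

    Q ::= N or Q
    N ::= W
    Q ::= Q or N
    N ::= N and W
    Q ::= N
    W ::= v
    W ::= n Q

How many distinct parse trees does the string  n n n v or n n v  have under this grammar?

8

Parse trees for n n n v or n n v:
  [Q [N [W n [Q [N [W n [Q [N [W n [Q [N [W v]]]]]]]]]]] or [Q [N [W n [Q [N [W n [Q [N [W v]]]]]]]]]]
  [Q [Q [N [W n [Q [N [W n [Q [N [W n [Q [N [W v]]]]]]]]]]]] or [N [W n [Q [N [W n [Q [N [W v]]]]]]]]]
  [Q [N [W n [Q [N [W n [Q [N [W n [Q [N [W v]]]]]]]] or [Q [N [W n [Q [N [W n [Q [N [W v]]]]]]]]]]]]]
  [Q [N [W n [Q [Q [N [W n [Q [N [W n [Q [N [W v]]]]]]]]] or [N [W n [Q [N [W n [Q [N [W v]]]]]]]]]]]]
  [Q [N [W n [Q [N [W n [Q [N [W n [Q [N [W v]]]]] or [Q [N [W n [Q [N [W n [Q [N [W v]]]]]]]]]]]]]]]]
  [Q [N [W n [Q [N [W n [Q [Q [N [W n [Q [N [W v]]]]]] or [N [W n [Q [N [W n [Q [N [W v]]]]]]]]]]]]]]]
  [Q [N [W n [Q [N [W n [Q [N [W n [Q [N [W v]] or [Q [N [W n [Q [N [W n [Q [N [W v]]]]]]]]]]]]]]]]]]]
  [Q [N [W n [Q [N [W n [Q [N [W n [Q [Q [N [W v]]] or [N [W n [Q [N [W n [Q [N [W v]]]]]]]]]]]]]]]]]]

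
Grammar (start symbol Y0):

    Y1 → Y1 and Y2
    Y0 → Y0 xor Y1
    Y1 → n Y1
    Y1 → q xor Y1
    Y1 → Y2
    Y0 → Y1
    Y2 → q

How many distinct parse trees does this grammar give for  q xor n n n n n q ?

2

Parse trees for q xor n n n n n q:
  [Y0 [Y0 [Y1 [Y2 q]]] xor [Y1 n [Y1 n [Y1 n [Y1 n [Y1 n [Y1 [Y2 q]]]]]]]]
  [Y0 [Y1 q xor [Y1 n [Y1 n [Y1 n [Y1 n [Y1 n [Y1 [Y2 q]]]]]]]]]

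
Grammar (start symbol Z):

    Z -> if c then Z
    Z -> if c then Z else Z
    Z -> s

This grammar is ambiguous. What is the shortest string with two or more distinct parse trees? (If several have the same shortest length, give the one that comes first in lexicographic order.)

length 1: no string has ≥2 trees
length 4: no string has ≥2 trees
length 6: no string has ≥2 trees
length 7: no string has ≥2 trees
length 9: if c then if c then s else s has 2 parse trees

Two derivations of if c then if c then s else s:
  Z ⇒ if c then Z ⇒ if c then if c then Z else Z ⇒ if c then if c then s else Z ⇒ if c then if c then s else s
  Z ⇒ if c then Z else Z ⇒ if c then if c then Z else Z ⇒ if c then if c then s else Z ⇒ if c then if c then s else s

if c then if c then s else s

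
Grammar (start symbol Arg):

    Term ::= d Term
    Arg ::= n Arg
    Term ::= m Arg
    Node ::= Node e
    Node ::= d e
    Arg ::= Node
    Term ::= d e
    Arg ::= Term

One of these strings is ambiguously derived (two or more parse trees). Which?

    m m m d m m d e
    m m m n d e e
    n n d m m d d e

m m m d m m d e

m m m d m m d e: 2 trees
m m m n d e e: 1 tree
n n d m m d d e: 1 tree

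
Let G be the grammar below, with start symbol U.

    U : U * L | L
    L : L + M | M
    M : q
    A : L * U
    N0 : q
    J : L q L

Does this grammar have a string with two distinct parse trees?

(A, N0, J are unreachable from U, so their rules don't affect L(U).) This is a standard precedence ladder (U over L over M), with each level left-recursive on its own operator ('*' at U, '+' at L). That structure is LR(1), hence unambiguous.

Unambiguous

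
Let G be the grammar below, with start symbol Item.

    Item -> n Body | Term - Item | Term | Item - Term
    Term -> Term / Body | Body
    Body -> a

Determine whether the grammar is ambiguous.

Witness: a - a

Derivation 1: Item ⇒ Term - Item ⇒ Body - Item ⇒ a - Item ⇒ a - Term ⇒ a - Body ⇒ a - a
Derivation 2: Item ⇒ Item - Term ⇒ Term - Term ⇒ Body - Term ⇒ a - Term ⇒ a - Body ⇒ a - a

Two distinct leftmost derivations for the same string.

Ambiguous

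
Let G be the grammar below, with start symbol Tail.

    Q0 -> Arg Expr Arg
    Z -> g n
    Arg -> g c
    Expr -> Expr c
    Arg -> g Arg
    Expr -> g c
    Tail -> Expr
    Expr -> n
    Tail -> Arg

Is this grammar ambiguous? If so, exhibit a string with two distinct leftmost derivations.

Witness: g c

Derivation 1: Tail ⇒ Expr ⇒ g c
Derivation 2: Tail ⇒ Arg ⇒ g c

Two distinct leftmost derivations for the same string.

Ambiguous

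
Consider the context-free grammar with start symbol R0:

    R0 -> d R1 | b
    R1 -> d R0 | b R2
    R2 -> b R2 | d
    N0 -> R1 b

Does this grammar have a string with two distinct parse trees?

Unambiguous

(N0 is unreachable from R0, so its rules don't affect L(R0).) Each reachable nonterminal has at most one production per leading terminal, and all productions are right-linear; the derivation is determined token-by-token.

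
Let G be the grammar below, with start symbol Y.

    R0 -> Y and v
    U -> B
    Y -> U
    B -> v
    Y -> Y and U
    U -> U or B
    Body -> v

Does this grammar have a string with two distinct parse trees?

Unambiguous

(R0, Body are unreachable from Y, so their rules don't affect L(Y).) This is a standard precedence ladder (Y over U over B), with each level left-recursive on its own operator ('and' at Y, 'or' at U). That structure is LR(1), hence unambiguous.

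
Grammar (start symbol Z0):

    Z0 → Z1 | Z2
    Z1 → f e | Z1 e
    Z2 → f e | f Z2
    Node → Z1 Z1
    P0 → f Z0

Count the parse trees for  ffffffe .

1

Parse trees for ffffffe:
  [Z0 [Z2 f [Z2 f [Z2 f [Z2 f [Z2 f [Z2 f e]]]]]]]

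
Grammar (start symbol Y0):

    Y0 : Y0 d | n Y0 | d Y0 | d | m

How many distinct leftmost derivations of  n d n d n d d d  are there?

Parse trees for n d n d n d d d (showing first 6 of 29):
  [Y0 [Y0 [Y0 n [Y0 d [Y0 n [Y0 d [Y0 n [Y0 d]]]]]] d] d]
  [Y0 [Y0 n [Y0 [Y0 d [Y0 n [Y0 d [Y0 n [Y0 d]]]]] d]] d]
  [Y0 [Y0 n [Y0 d [Y0 [Y0 n [Y0 d [Y0 n [Y0 d]]]] d]]] d]
  [Y0 [Y0 n [Y0 d [Y0 n [Y0 [Y0 d [Y0 n [Y0 d]]] d]]]] d]
  [Y0 [Y0 n [Y0 d [Y0 n [Y0 d [Y0 [Y0 n [Y0 d]] d]]]]] d]
  [Y0 [Y0 n [Y0 d [Y0 n [Y0 d [Y0 n [Y0 [Y0 d] d]]]]]] d]

29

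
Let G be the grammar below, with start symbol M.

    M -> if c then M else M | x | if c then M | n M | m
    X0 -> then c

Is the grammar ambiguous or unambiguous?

Ambiguous

Witness: if c then if c then m else m

Derivation 1: M ⇒ if c then M else M ⇒ if c then if c then M else M ⇒ if c then if c then m else M ⇒ if c then if c then m else m
Derivation 2: M ⇒ if c then M ⇒ if c then if c then M else M ⇒ if c then if c then m else M ⇒ if c then if c then m else m

Two distinct leftmost derivations for the same string.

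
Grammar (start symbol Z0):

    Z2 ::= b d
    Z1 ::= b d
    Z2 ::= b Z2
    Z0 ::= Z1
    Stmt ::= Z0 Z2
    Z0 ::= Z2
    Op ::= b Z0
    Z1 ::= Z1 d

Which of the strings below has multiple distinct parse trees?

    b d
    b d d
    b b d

b d

b d: 2 trees
b d d: 1 tree
b b d: 1 tree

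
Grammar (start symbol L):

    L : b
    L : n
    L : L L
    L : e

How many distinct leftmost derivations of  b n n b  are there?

5

Parse trees for b n n b:
  [L [L b] [L [L n] [L [L n] [L b]]]]
  [L [L b] [L [L [L n] [L n]] [L b]]]
  [L [L [L b] [L n]] [L [L n] [L b]]]
  [L [L [L b] [L [L n] [L n]]] [L b]]
  [L [L [L [L b] [L n]] [L n]] [L b]]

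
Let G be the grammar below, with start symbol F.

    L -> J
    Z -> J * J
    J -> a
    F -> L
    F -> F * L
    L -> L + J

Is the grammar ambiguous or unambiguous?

Unambiguous

(Z is unreachable from F, so its rules don't affect L(F).) F → F * L | L  ;  L → L + J | J  — a left-associative chain with J at the bottom. Each string factors uniquely by precedence.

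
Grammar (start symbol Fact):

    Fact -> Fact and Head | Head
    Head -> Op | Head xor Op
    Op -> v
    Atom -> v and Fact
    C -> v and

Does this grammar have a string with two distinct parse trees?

Unambiguous

Only Fact, Head, Op are reachable from Fact; ignoring the rest: The grammar is stratified — Fact handles 'and' (left-recursive), Head handles 'xor', Op atoms. Each operator has a fixed associativity and precedence level, so every string has one parse.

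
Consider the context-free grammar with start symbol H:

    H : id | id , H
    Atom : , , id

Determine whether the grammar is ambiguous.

(Atom is unreachable from H, so its rules don't affect L(H).) Right-recursive list with a separator: after each atom, whether the separator follows determines the rule. One parse per string.

Unambiguous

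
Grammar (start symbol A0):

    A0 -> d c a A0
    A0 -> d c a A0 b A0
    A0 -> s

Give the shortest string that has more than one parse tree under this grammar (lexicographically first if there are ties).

d c a d c a s b s

length 1: no string has ≥2 trees
length 4: no string has ≥2 trees
length 6: no string has ≥2 trees
length 7: no string has ≥2 trees
length 9: d c a d c a s b s has 2 parse trees

Two derivations of d c a d c a s b s:
  A0 ⇒ d c a A0 ⇒ d c a d c a A0 b A0 ⇒ d c a d c a s b A0 ⇒ d c a d c a s b s
  A0 ⇒ d c a A0 b A0 ⇒ d c a d c a A0 b A0 ⇒ d c a d c a s b A0 ⇒ d c a d c a s b s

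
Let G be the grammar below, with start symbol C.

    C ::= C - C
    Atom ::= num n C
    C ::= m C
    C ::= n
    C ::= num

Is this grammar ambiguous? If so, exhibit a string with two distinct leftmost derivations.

Witness: m n - n

Derivation 1: C ⇒ C - C ⇒ m C - C ⇒ m n - C ⇒ m n - n
Derivation 2: C ⇒ m C ⇒ m C - C ⇒ m n - C ⇒ m n - n

Two distinct leftmost derivations for the same string.

Ambiguous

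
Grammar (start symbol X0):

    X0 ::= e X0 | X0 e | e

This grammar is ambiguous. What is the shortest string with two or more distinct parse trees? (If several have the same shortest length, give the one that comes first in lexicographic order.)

e e

length 1: no string has ≥2 trees
length 2: e e has 2 parse trees

Two derivations of e e:
  X0 ⇒ e X0 ⇒ e e
  X0 ⇒ X0 e ⇒ e e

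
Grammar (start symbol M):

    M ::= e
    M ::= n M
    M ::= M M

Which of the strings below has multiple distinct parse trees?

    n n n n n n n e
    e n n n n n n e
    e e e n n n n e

n n n n n n n e: 1 tree
e n n n n n n e: 1 tree
e e e n n n n e: 5 trees

e e e n n n n e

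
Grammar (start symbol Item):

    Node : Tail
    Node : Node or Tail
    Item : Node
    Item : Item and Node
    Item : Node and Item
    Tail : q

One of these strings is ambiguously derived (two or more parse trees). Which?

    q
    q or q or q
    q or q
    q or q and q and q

q or q and q and q

q: 1 tree
q or q or q: 1 tree
q or q: 1 tree
q or q and q and q: 4 trees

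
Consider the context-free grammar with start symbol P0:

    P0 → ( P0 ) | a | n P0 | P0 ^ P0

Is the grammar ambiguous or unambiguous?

Ambiguous

Witness: n a ^ a

Derivation 1: P0 ⇒ n P0 ⇒ n P0 ^ P0 ⇒ n a ^ P0 ⇒ n a ^ a
Derivation 2: P0 ⇒ P0 ^ P0 ⇒ n P0 ^ P0 ⇒ n a ^ P0 ⇒ n a ^ a

Two distinct leftmost derivations for the same string.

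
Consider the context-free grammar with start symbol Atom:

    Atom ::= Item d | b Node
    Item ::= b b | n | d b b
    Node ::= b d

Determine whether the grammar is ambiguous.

Witness: b b d

Derivation 1: Atom ⇒ Item d ⇒ b b d
Derivation 2: Atom ⇒ b Node ⇒ b b d

Two distinct leftmost derivations for the same string.

Ambiguous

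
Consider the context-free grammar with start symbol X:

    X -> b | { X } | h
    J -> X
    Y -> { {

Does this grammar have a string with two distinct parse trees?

Unambiguous

Only X is reachable from X; ignoring the rest: L(X) is { openⁿ atom closeⁿ : n ≥ 0 }. The bracket depth fixes n, and the derivation is forced at every step.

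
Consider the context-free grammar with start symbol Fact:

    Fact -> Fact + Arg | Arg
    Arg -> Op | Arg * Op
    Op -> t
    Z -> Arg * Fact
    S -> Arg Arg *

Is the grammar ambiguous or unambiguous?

Only Fact, Arg, Op are reachable from Fact; ignoring the rest: The grammar is stratified — Fact handles '+' (left-recursive), Arg handles '*', Op atoms. Each operator has a fixed associativity and precedence level, so every string has one parse.

Unambiguous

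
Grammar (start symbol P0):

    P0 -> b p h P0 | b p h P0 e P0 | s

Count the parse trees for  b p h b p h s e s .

2

Parse trees for b p h b p h s e s:
  [P0 b p h [P0 b p h [P0 s] e [P0 s]]]
  [P0 b p h [P0 b p h [P0 s]] e [P0 s]]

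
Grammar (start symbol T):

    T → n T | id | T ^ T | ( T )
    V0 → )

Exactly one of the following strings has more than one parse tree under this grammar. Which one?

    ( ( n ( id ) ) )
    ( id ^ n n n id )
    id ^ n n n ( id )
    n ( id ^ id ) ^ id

( ( n ( id ) ) ): 1 tree
( id ^ n n n id ): 1 tree
id ^ n n n ( id ): 1 tree
n ( id ^ id ) ^ id: 2 trees

n ( id ^ id ) ^ id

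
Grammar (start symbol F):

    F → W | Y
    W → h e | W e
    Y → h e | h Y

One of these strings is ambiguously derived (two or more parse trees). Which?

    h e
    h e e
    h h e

h e: 2 trees
h e e: 1 tree
h h e: 1 tree

h e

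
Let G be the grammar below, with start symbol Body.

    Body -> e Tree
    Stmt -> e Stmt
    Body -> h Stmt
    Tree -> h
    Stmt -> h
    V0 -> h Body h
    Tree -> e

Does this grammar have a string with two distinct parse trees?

Unambiguous

(V0 is unreachable from Body, so its rules don't affect L(Body).) Each reachable nonterminal has at most one production per leading terminal, and all productions are right-linear; the derivation is determined token-by-token.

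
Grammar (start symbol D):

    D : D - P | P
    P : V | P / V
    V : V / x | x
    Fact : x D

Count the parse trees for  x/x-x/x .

4

Parse trees for x/x-x/x:
  [D [D [P [V [V x] / x]]] - [P [V [V x] / x]]]
  [D [D [P [V [V x] / x]]] - [P [P [V x]] / [V x]]]
  [D [D [P [P [V x]] / [V x]]] - [P [V [V x] / x]]]
  [D [D [P [P [V x]] / [V x]]] - [P [P [V x]] / [V x]]]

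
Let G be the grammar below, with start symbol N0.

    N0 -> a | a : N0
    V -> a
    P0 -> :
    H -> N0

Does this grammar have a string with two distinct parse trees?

Unambiguous

(V, P0, H are unreachable from N0, so their rules don't affect L(N0).) Right-recursive list with a separator: after each atom, whether the separator follows determines the rule. One parse per string.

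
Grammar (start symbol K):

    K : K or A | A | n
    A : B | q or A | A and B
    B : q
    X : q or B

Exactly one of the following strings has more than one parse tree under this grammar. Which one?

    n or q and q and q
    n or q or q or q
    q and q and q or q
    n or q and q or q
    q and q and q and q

n or q and q and q: 1 tree
n or q or q or q: 4 trees
q and q and q or q: 1 tree
n or q and q or q: 1 tree
q and q and q and q: 1 tree

n or q or q or q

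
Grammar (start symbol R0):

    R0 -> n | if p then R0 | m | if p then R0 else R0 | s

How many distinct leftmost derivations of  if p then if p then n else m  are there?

Parse trees for if p then if p then n else m:
  [R0 if p then [R0 if p then [R0 n] else [R0 m]]]
  [R0 if p then [R0 if p then [R0 n]] else [R0 m]]

2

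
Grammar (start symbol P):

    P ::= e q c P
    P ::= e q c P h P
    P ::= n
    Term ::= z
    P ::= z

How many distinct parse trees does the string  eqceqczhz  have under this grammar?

Parse trees for eqceqczhz:
  [P e q c [P e q c [P z] h [P z]]]
  [P e q c [P e q c [P z]] h [P z]]

2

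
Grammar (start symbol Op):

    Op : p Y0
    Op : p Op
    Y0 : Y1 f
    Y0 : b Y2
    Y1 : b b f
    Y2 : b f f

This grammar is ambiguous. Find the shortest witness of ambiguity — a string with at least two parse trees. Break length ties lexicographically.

length 5: p b b f f has 2 parse trees

Two derivations of p b b f f:
  Op ⇒ p Y0 ⇒ p Y1 f ⇒ p b b f f
  Op ⇒ p Y0 ⇒ p b Y2 ⇒ p b b f f

p b b f f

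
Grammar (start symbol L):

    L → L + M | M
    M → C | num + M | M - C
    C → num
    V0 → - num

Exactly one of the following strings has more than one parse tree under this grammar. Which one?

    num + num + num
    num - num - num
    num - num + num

num + num + num

num + num + num: 4 trees
num - num - num: 1 tree
num - num + num: 1 tree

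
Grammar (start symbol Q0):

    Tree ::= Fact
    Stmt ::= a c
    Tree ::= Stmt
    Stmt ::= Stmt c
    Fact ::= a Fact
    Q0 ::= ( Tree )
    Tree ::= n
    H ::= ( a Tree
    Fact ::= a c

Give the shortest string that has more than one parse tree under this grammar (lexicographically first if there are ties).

length 3: no string has ≥2 trees
length 4: ( a c ) has 2 parse trees

Two derivations of ( a c ):
  Q0 ⇒ ( Tree ) ⇒ ( Fact ) ⇒ ( a c )
  Q0 ⇒ ( Tree ) ⇒ ( Stmt ) ⇒ ( a c )

( a c )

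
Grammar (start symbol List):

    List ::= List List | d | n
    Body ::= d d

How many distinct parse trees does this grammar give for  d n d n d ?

Parse trees for d n d n d (showing first 6 of 14):
  [List [List d] [List [List n] [List [List d] [List [List n] [List d]]]]]
  [List [List d] [List [List n] [List [List [List d] [List n]] [List d]]]]
  [List [List d] [List [List [List n] [List d]] [List [List n] [List d]]]]
  [List [List d] [List [List [List n] [List [List d] [List n]]] [List d]]]
  [List [List d] [List [List [List [List n] [List d]] [List n]] [List d]]]
  [List [List [List d] [List n]] [List [List d] [List [List n] [List d]]]]

14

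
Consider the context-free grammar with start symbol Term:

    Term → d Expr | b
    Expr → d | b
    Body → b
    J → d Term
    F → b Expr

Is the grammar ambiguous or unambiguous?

(Body, J, F are unreachable from Term, so their rules don't affect L(Term).) The reachable rules are right-linear with at most one rule per (nonterminal, next-terminal) pair. Each input token forces the next rule, so parsing is deterministic.

Unambiguous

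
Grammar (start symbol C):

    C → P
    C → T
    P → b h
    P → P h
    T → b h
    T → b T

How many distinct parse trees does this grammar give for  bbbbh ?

1

Parse trees for bbbbh:
  [C [T b [T b [T b [T b h]]]]]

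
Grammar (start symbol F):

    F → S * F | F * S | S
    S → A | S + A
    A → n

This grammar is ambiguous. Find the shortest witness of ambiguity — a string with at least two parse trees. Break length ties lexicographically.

n * n

length 1: no string has ≥2 trees
length 3: n * n has 2 parse trees

Two derivations of n * n:
  F ⇒ S * F ⇒ A * F ⇒ n * F ⇒ n * S ⇒ n * A ⇒ n * n
  F ⇒ F * S ⇒ S * S ⇒ A * S ⇒ n * S ⇒ n * A ⇒ n * n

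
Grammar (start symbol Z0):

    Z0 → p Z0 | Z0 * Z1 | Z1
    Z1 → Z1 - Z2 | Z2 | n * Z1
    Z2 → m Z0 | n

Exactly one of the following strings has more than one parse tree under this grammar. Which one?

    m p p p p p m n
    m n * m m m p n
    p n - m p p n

m n * m m m p n

m p p p p p m n: 1 tree
m n * m m m p n: 3 trees
p n - m p p n: 1 tree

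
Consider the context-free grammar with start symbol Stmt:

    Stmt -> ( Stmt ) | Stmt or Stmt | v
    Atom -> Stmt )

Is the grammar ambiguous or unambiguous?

Witness: v or v or v

Derivation 1: Stmt ⇒ Stmt or Stmt ⇒ Stmt or Stmt or Stmt ⇒ v or Stmt or Stmt ⇒ v or v or Stmt ⇒ v or v or v
Derivation 2: Stmt ⇒ Stmt or Stmt ⇒ v or Stmt ⇒ v or Stmt or Stmt ⇒ v or v or Stmt ⇒ v or v or v

Two distinct leftmost derivations for the same string.

Ambiguous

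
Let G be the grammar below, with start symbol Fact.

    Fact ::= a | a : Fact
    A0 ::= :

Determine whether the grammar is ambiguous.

(A0 is unreachable from Fact, so its rules don't affect L(Fact).) The reachable grammar is A → atom sep A | atom. Each atom is followed by either the separator (recurse) or end-of-string (stop) — no choice point.

Unambiguous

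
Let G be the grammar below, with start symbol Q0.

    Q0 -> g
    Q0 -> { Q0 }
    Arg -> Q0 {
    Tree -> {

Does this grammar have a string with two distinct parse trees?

Unambiguous

Only Q0 is reachable from Q0; ignoring the rest: L(Q0) is { openⁿ atom closeⁿ : n ≥ 0 }. The bracket depth fixes n, and the derivation is forced at every step.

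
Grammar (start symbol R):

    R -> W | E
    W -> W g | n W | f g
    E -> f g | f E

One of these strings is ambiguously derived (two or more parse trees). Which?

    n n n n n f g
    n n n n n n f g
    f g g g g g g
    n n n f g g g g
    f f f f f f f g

n n n f g g g g

n n n n n f g: 1 tree
n n n n n n f g: 1 tree
f g g g g g g: 1 tree
n n n f g g g g: 20 trees
f f f f f f f g: 1 tree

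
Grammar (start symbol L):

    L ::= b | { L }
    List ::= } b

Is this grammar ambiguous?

Only L is reachable from L; ignoring the rest: L(L) is { openⁿ atom closeⁿ : n ≥ 0 }. The bracket depth fixes n, and the derivation is forced at every step.

Unambiguous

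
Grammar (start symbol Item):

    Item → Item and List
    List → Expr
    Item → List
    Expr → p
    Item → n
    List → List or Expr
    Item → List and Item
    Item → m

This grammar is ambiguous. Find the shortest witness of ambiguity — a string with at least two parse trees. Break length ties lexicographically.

length 1: no string has ≥2 trees
length 3: p and p has 2 parse trees

Two derivations of p and p:
  Item ⇒ Item and List ⇒ List and List ⇒ Expr and List ⇒ p and List ⇒ p and Expr ⇒ p and p
  Item ⇒ List and Item ⇒ Expr and Item ⇒ p and Item ⇒ p and List ⇒ p and Expr ⇒ p and p

p and p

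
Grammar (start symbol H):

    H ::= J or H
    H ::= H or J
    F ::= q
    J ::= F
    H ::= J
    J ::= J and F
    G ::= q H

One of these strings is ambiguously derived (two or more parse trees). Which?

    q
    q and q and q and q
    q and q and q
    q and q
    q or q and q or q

q: 1 tree
q and q and q and q: 1 tree
q and q and q: 1 tree
q and q: 1 tree
q or q and q or q: 4 trees

q or q and q or q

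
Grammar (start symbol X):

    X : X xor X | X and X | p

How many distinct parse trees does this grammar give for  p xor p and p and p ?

5

Parse trees for p xor p and p and p:
  [X [X p] xor [X [X p] and [X [X p] and [X p]]]]
  [X [X p] xor [X [X [X p] and [X p]] and [X p]]]
  [X [X [X p] xor [X p]] and [X [X p] and [X p]]]
  [X [X [X p] xor [X [X p] and [X p]]] and [X p]]
  [X [X [X [X p] xor [X p]] and [X p]] and [X p]]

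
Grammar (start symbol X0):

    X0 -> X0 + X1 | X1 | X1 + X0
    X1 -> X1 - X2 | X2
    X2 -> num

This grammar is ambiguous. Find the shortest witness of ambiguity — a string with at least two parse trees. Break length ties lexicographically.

num + num

length 1: no string has ≥2 trees
length 3: num + num has 2 parse trees

Two derivations of num + num:
  X0 ⇒ X0 + X1 ⇒ X1 + X1 ⇒ X2 + X1 ⇒ num + X1 ⇒ num + X2 ⇒ num + num
  X0 ⇒ X1 + X0 ⇒ X2 + X0 ⇒ num + X0 ⇒ num + X1 ⇒ num + X2 ⇒ num + num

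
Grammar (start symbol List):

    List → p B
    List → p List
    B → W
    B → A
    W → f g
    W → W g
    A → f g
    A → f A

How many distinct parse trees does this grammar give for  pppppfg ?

2

Parse trees for pppppfg:
  [List p [List p [List p [List p [List p [B [W f g]]]]]]]
  [List p [List p [List p [List p [List p [B [A f g]]]]]]]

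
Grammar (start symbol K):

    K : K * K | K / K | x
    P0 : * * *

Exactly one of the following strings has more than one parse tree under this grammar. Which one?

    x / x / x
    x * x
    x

x / x / x

x / x / x: 2 trees
x * x: 1 tree
x: 1 tree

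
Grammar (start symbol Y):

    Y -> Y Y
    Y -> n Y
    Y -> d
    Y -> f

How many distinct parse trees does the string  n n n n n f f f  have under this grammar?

Parse trees for n n n n n f f f (showing first 6 of 27):
  [Y [Y n [Y n [Y n [Y n [Y n [Y f]]]]]] [Y [Y f] [Y f]]]
  [Y [Y [Y n [Y n [Y n [Y n [Y n [Y f]]]]]] [Y f]] [Y f]]
  [Y [Y n [Y [Y n [Y n [Y n [Y n [Y f]]]]] [Y f]]] [Y f]]
  [Y [Y n [Y n [Y [Y n [Y n [Y n [Y f]]]] [Y f]]]] [Y f]]
  [Y [Y n [Y n [Y n [Y [Y n [Y n [Y f]]] [Y f]]]]] [Y f]]
  [Y [Y n [Y n [Y n [Y n [Y [Y n [Y f]] [Y f]]]]]] [Y f]]

27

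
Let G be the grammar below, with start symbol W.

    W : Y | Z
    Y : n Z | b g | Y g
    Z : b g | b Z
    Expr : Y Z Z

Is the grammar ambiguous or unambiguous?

Witness: b g

Derivation 1: W ⇒ Y ⇒ b g
Derivation 2: W ⇒ Z ⇒ b g

Two distinct leftmost derivations for the same string.

Ambiguous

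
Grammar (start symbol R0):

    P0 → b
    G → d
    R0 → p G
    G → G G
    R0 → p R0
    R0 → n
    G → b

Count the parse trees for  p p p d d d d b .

14

Parse trees for p p p d d d d b (showing first 6 of 14):
  [R0 p [R0 p [R0 p [G [G d] [G [G d] [G [G d] [G [G d] [G b]]]]]]]]
  [R0 p [R0 p [R0 p [G [G d] [G [G d] [G [G [G d] [G d]] [G b]]]]]]]
  [R0 p [R0 p [R0 p [G [G d] [G [G [G d] [G d]] [G [G d] [G b]]]]]]]
  [R0 p [R0 p [R0 p [G [G d] [G [G [G d] [G [G d] [G d]]] [G b]]]]]]
  [R0 p [R0 p [R0 p [G [G d] [G [G [G [G d] [G d]] [G d]] [G b]]]]]]
  [R0 p [R0 p [R0 p [G [G [G d] [G d]] [G [G d] [G [G d] [G b]]]]]]]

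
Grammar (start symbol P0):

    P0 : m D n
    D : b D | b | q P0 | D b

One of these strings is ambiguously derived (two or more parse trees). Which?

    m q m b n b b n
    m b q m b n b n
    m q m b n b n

m q m b n b b n: 1 tree
m b q m b n b n: 2 trees
m q m b n b n: 1 tree

m b q m b n b n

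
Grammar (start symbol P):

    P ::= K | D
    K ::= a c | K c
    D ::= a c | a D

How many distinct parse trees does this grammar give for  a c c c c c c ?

1

Parse trees for a c c c c c c:
  [P [K [K [K [K [K [K a c] c] c] c] c] c]]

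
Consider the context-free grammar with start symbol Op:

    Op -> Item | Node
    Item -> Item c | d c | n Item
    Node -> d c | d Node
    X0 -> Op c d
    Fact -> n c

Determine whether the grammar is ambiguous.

Witness: d c

Derivation 1: Op ⇒ Item ⇒ d c
Derivation 2: Op ⇒ Node ⇒ d c

Two distinct leftmost derivations for the same string.

Ambiguous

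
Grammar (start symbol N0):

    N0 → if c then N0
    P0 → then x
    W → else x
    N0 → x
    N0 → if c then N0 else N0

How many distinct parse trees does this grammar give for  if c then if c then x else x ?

Parse trees for if c then if c then x else x:
  [N0 if c then [N0 if c then [N0 x] else [N0 x]]]
  [N0 if c then [N0 if c then [N0 x]] else [N0 x]]

2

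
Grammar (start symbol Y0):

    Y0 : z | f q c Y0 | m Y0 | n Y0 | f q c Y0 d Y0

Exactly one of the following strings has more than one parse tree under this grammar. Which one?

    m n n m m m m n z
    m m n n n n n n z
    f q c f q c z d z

f q c f q c z d z

m n n m m m m n z: 1 tree
m m n n n n n n z: 1 tree
f q c f q c z d z: 2 trees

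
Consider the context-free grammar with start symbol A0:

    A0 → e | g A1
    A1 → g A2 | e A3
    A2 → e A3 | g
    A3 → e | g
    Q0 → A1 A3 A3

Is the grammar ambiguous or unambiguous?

(Q0 is unreachable from A0, so its rules don't affect L(A0).) The reachable rules are right-linear with at most one rule per (nonterminal, next-terminal) pair. Each input token forces the next rule, so parsing is deterministic.

Unambiguous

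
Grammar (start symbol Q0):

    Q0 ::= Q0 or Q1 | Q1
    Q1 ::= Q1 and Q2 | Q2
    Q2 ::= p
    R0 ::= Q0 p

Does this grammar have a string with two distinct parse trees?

Unambiguous

Only Q0, Q1, Q2 are reachable from Q0; ignoring the rest: The grammar is stratified — Q0 handles 'or' (left-recursive), Q1 handles 'and', Q2 atoms. Each operator has a fixed associativity and precedence level, so every string has one parse.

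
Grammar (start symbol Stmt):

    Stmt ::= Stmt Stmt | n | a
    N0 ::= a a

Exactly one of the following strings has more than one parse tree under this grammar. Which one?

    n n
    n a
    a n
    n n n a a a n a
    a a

n n: 1 tree
n a: 1 tree
a n: 1 tree
n n n a a a n a: 429 trees
a a: 1 tree

n n n a a a n a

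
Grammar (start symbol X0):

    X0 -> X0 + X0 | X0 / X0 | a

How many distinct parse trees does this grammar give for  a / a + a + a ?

Parse trees for a / a + a + a:
  [X0 [X0 [X0 a] / [X0 a]] + [X0 [X0 a] + [X0 a]]]
  [X0 [X0 [X0 [X0 a] / [X0 a]] + [X0 a]] + [X0 a]]
  [X0 [X0 [X0 a] / [X0 [X0 a] + [X0 a]]] + [X0 a]]
  [X0 [X0 a] / [X0 [X0 a] + [X0 [X0 a] + [X0 a]]]]
  [X0 [X0 a] / [X0 [X0 [X0 a] + [X0 a]] + [X0 a]]]

5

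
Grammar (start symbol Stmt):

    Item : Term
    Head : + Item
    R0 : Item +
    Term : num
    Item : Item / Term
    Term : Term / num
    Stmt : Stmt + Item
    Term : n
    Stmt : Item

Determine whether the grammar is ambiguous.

Witness: n / num

Derivation 1: Stmt ⇒ Item ⇒ Term ⇒ Term / num ⇒ n / num
Derivation 2: Stmt ⇒ Item ⇒ Item / Term ⇒ Term / Term ⇒ n / Term ⇒ n / num

Two distinct leftmost derivations for the same string.

Ambiguous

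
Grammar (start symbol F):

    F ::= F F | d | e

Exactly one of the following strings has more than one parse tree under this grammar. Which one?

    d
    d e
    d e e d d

d e e d d

d: 1 tree
d e: 1 tree
d e e d d: 14 trees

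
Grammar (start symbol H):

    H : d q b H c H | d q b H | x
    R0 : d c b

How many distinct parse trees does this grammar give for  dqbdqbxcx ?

Parse trees for dqbdqbxcx:
  [H d q b [H d q b [H x]] c [H x]]
  [H d q b [H d q b [H x] c [H x]]]

2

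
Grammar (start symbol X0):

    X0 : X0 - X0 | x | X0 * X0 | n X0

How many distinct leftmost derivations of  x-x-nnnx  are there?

2

Parse trees for x-x-nnnx:
  [X0 [X0 x] - [X0 [X0 x] - [X0 n [X0 n [X0 n [X0 x]]]]]]
  [X0 [X0 [X0 x] - [X0 x]] - [X0 n [X0 n [X0 n [X0 x]]]]]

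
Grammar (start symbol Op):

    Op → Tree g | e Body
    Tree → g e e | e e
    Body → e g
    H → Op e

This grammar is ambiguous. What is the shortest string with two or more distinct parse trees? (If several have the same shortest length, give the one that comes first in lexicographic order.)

length 3: e e g has 2 parse trees

Two derivations of e e g:
  Op ⇒ Tree g ⇒ e e g
  Op ⇒ e Body ⇒ e e g

e e g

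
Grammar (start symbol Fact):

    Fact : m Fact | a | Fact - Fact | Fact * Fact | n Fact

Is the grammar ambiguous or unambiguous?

Ambiguous

Witness: m a * a

Derivation 1: Fact ⇒ m Fact ⇒ m Fact * Fact ⇒ m a * Fact ⇒ m a * a
Derivation 2: Fact ⇒ Fact * Fact ⇒ m Fact * Fact ⇒ m a * Fact ⇒ m a * a

Two distinct leftmost derivations for the same string.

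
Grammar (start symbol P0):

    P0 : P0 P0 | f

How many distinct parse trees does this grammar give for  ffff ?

5

Parse trees for ffff:
  [P0 [P0 f] [P0 [P0 f] [P0 [P0 f] [P0 f]]]]
  [P0 [P0 f] [P0 [P0 [P0 f] [P0 f]] [P0 f]]]
  [P0 [P0 [P0 f] [P0 f]] [P0 [P0 f] [P0 f]]]
  [P0 [P0 [P0 f] [P0 [P0 f] [P0 f]]] [P0 f]]
  [P0 [P0 [P0 [P0 f] [P0 f]] [P0 f]] [P0 f]]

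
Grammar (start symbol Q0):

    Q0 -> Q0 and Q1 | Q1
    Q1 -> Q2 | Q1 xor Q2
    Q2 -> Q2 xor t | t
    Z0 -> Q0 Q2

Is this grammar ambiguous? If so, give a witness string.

Witness: t xor t

Derivation 1: Q0 ⇒ Q1 ⇒ Q2 ⇒ Q2 xor t ⇒ t xor t
Derivation 2: Q0 ⇒ Q1 ⇒ Q1 xor Q2 ⇒ Q2 xor Q2 ⇒ t xor Q2 ⇒ t xor t

Two distinct leftmost derivations for the same string.

Ambiguous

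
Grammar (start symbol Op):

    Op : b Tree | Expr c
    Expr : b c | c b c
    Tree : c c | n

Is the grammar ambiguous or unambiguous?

Witness: b c c

Derivation 1: Op ⇒ b Tree ⇒ b c c
Derivation 2: Op ⇒ Expr c ⇒ b c c

Two distinct leftmost derivations for the same string.

Ambiguous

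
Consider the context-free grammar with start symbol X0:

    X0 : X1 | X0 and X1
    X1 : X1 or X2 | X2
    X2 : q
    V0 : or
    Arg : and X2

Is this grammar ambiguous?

Only X0, X1, X2 are reachable from X0; ignoring the rest: This is a standard precedence ladder (X0 over X1 over X2), with each level left-recursive on its own operator ('and' at X0, 'or' at X1). That structure is LR(1), hence unambiguous.

Unambiguous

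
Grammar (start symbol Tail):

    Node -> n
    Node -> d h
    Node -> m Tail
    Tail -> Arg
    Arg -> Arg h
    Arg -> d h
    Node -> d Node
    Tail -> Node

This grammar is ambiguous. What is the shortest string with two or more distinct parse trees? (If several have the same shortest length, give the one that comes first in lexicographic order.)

length 1: no string has ≥2 trees
length 2: d h has 2 parse trees

Two derivations of d h:
  Tail ⇒ Arg ⇒ d h
  Tail ⇒ Node ⇒ d h

d h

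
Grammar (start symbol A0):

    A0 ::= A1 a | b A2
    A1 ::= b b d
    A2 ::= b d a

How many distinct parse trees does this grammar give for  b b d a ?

Parse trees for b b d a:
  [A0 [A1 b b d] a]
  [A0 b [A2 b d a]]

2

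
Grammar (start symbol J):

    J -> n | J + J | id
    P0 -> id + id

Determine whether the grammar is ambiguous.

Witness: id + id + id

Derivation 1: J ⇒ J + J ⇒ J + J + J ⇒ id + J + J ⇒ id + id + J ⇒ id + id + id
Derivation 2: J ⇒ J + J ⇒ id + J ⇒ id + J + J ⇒ id + id + J ⇒ id + id + id

Two distinct leftmost derivations for the same string.

Ambiguous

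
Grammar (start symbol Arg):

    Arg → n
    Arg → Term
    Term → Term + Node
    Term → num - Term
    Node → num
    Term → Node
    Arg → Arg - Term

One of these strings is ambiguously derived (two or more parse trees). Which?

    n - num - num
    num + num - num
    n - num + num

n - num - num

n - num - num: 2 trees
num + num - num: 1 tree
n - num + num: 1 tree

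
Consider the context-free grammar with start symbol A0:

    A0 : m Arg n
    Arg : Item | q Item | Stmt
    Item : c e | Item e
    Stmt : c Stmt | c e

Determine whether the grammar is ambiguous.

Witness: m c e n

Derivation 1: A0 ⇒ m Arg n ⇒ m Item n ⇒ m c e n
Derivation 2: A0 ⇒ m Arg n ⇒ m Stmt n ⇒ m c e n

Two distinct leftmost derivations for the same string.

Ambiguous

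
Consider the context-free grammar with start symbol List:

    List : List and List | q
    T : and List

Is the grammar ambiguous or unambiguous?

Ambiguous

Witness: q and q and q

Derivation 1: List ⇒ List and List ⇒ List and List and List ⇒ q and List and List ⇒ q and q and List ⇒ q and q and q
Derivation 2: List ⇒ List and List ⇒ q and List ⇒ q and List and List ⇒ q and q and List ⇒ q and q and q

Two distinct leftmost derivations for the same string.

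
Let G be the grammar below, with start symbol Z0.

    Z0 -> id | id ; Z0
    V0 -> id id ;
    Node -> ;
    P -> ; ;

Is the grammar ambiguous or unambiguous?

Only Z0 is reachable from Z0; ignoring the rest: The reachable grammar is A → atom sep A | atom. Each atom is followed by either the separator (recurse) or end-of-string (stop) — no choice point.

Unambiguous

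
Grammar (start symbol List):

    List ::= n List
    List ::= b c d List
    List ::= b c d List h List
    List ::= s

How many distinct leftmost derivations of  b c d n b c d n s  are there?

1

Parse trees for b c d n b c d n s:
  [List b c d [List n [List b c d [List n [List s]]]]]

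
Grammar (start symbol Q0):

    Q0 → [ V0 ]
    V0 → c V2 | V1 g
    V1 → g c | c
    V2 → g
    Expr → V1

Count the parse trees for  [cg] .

Parse trees for [cg]:
  [Q0 [ [V0 c [V2 g]] ]]
  [Q0 [ [V0 [V1 c] g] ]]

2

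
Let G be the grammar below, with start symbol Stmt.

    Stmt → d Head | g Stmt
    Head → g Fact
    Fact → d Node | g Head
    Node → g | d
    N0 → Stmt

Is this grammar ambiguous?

Unambiguous

(N0 is unreachable from Stmt, so its rules don't affect L(Stmt).) The reachable rules are right-linear with at most one rule per (nonterminal, next-terminal) pair. Each input token forces the next rule, so parsing is deterministic.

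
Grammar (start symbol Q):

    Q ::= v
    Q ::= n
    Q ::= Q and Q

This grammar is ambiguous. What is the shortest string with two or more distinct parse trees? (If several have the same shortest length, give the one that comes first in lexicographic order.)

n and n and n

length 1: no string has ≥2 trees
length 3: no string has ≥2 trees
length 5: n and n and n has 2 parse trees

Two derivations of n and n and n:
  Q ⇒ Q and Q ⇒ n and Q ⇒ n and Q and Q ⇒ n and n and Q ⇒ n and n and n
  Q ⇒ Q and Q ⇒ Q and Q and Q ⇒ n and Q and Q ⇒ n and n and Q ⇒ n and n and n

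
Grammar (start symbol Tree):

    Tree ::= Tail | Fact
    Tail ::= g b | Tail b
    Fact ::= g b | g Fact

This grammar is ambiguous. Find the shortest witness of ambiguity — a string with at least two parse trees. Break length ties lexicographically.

g b

length 2: g b has 2 parse trees

Two derivations of g b:
  Tree ⇒ Tail ⇒ g b
  Tree ⇒ Fact ⇒ g b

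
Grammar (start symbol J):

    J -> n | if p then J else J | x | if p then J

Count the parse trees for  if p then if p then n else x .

Parse trees for if p then if p then n else x:
  [J if p then [J if p then [J n]] else [J x]]
  [J if p then [J if p then [J n] else [J x]]]

2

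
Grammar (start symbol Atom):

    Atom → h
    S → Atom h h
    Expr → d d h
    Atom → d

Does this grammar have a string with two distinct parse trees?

Unambiguous

(S, Expr are unreachable from Atom, so their rules don't affect L(Atom).) Each reachable nonterminal has at most one production per leading terminal, and all productions are right-linear; the derivation is determined token-by-token.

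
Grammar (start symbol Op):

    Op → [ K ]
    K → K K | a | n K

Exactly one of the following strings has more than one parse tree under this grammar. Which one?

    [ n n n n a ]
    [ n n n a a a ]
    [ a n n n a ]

[ n n n a a a ]

[ n n n n a ]: 1 tree
[ n n n a a a ]: 14 trees
[ a n n n a ]: 1 tree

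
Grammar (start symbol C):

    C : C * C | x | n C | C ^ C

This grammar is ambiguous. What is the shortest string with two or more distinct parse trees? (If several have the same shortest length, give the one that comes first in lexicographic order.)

n x * x

length 1: no string has ≥2 trees
length 2: no string has ≥2 trees
length 3: no string has ≥2 trees
length 4: n x * x has 2 parse trees

Two derivations of n x * x:
  C ⇒ C * C ⇒ n C * C ⇒ n x * C ⇒ n x * x
  C ⇒ n C ⇒ n C * C ⇒ n x * C ⇒ n x * x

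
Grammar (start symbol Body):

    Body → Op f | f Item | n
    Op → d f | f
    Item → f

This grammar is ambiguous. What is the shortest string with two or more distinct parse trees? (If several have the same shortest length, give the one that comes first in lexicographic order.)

length 1: no string has ≥2 trees
length 2: f f has 2 parse trees

Two derivations of f f:
  Body ⇒ Op f ⇒ f f
  Body ⇒ f Item ⇒ f f

f f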